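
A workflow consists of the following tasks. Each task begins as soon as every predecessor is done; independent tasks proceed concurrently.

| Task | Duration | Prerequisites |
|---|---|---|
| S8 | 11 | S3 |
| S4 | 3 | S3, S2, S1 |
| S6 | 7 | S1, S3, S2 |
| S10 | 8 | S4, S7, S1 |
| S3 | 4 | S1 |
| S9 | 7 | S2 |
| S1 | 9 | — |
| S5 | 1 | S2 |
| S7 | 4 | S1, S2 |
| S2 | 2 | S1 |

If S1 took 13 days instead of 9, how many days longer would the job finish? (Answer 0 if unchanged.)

The binding path is S1→S3→S4→S10 = 9+4+3+8 = 24; finish at 24 days.
Since S1 is critical, the +4 change carries straight to that chain (now 28 days).
The critical path is still S1→S3→S4→S10; finish is now 28 days.
Change in finish: 28 − 24 = +4 days.

4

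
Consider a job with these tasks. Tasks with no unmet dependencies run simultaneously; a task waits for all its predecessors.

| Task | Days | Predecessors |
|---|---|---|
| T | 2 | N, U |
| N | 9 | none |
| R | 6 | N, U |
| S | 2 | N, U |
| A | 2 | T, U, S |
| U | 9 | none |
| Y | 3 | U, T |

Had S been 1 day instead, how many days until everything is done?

The binding path is U→R = 9+6 = 15; finish at 15 days.
The longest path through S is only 13 days, so S has float 2.
That remains the longest chain; total 15 days.

15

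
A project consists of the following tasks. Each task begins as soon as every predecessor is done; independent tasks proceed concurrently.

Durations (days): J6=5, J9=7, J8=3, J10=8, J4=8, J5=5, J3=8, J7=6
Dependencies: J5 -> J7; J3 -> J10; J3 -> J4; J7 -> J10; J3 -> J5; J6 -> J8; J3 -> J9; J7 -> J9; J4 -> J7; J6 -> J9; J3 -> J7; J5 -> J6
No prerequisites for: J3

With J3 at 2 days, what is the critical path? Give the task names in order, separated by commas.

Baseline: J3→J4→J7→J10 = 8+8+6+8 = 30 → 30 days.
J3 is on the critical path; changing it to 2 makes that path 24 days.
No other chain overtakes it, so the finish is 24 days.

J3, J4, J7, J10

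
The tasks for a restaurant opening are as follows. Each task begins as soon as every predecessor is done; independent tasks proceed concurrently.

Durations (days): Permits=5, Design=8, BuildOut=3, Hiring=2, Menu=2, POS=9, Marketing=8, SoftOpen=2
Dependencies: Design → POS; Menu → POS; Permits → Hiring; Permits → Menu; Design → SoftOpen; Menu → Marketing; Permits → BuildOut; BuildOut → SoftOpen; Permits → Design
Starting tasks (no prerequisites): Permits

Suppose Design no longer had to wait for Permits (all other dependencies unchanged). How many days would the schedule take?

Original critical path: Permits→Design→POS = 5+8+9 = 22 ⇒ 22 days.
Without Permits→Design, Design's earliest start moves from 5 to 0.
The longest chain is now Design→POS = 8+9 = 17, so the schedule takes 17 days.

17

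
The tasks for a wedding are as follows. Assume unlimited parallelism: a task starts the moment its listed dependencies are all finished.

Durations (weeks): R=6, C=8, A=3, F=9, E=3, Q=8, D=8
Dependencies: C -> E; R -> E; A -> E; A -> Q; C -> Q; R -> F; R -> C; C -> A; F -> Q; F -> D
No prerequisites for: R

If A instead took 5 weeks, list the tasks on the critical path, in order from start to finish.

R, C, A, Q

The binding path is R→C→A→Q = 6+8+3+8 = 25; finish at 25 weeks.
Since A is critical, the +2 change carries straight to that chain (now 27 weeks).
No other chain overtakes it, so the finish is 27 weeks.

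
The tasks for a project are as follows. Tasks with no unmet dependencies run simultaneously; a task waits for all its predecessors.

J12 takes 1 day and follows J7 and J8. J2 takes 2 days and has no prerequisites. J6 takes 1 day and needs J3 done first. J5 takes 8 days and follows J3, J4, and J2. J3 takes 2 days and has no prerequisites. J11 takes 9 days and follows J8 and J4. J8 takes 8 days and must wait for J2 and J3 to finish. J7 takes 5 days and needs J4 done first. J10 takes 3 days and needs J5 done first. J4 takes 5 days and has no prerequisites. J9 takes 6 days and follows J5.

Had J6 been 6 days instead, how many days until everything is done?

19

The binding path is J2→J8→J11 = 2+8+9 = 19; finish at 19 days.
The longest path through J6 is only 3 days, so J6 has float 16.
The critical path is still J2→J8→J11; finish is now 19 days.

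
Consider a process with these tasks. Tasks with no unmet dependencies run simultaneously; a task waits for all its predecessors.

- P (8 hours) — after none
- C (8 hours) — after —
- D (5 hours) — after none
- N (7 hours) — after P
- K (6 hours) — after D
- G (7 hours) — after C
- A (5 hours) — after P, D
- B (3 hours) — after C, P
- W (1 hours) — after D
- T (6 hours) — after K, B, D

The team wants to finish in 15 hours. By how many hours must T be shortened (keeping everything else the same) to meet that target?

Current finish: 17 hours; target: 15.
T is on every critical path, so each hour cut from T cuts the finish by one (this holds down to a finish of 15).
Need 17 − 15 = 2 hours off T → T becomes 4 hours, finish becomes 15.

2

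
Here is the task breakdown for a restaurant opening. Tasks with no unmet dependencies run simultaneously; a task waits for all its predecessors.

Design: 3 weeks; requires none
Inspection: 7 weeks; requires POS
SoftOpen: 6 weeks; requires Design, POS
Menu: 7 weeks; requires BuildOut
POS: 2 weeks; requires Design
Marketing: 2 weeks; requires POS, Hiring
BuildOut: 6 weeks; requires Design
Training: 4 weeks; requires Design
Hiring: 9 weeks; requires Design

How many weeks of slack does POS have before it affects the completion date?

4

The longest chain is Design→BuildOut→Menu = 3+6+7 = 16; overall finish 16 weeks.
Longest path through POS: 12 weeks (earliest finish 5, latest finish 9).
Slack of POS = 7 − 3 = 4 weeks.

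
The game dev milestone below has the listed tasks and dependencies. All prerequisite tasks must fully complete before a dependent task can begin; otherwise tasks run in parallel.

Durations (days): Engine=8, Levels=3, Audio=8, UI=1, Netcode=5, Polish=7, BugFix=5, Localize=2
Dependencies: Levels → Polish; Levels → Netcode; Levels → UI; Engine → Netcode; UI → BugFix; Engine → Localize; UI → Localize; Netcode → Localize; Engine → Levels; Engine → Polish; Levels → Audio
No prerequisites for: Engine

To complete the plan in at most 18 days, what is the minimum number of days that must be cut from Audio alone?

Current finish: 19 days; target: 18.
Audio is on every critical path, so each day cut from Audio cuts the finish by one (this holds down to a finish of 18).
Need 19 − 18 = 1 day off Audio → Audio becomes 7 days, finish becomes 18.

1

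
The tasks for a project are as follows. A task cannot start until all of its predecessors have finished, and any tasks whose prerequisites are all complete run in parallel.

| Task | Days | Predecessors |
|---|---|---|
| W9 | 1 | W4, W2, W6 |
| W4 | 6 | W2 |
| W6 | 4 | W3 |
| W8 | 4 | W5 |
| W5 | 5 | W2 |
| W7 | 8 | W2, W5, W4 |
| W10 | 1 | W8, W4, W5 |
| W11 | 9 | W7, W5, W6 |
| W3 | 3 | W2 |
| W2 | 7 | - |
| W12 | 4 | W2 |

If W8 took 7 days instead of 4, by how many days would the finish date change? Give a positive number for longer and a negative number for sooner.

0

Critical path before the change: W2→W4→W7→W11 = 7+6+8+9 = 30 giving 30 days.
The longest path through W8 is only 17 days, so W8 has float 13.
The critical path is still W2→W4→W7→W11; finish is now 30 days.
Change in finish: 30 − 30 = +0 days.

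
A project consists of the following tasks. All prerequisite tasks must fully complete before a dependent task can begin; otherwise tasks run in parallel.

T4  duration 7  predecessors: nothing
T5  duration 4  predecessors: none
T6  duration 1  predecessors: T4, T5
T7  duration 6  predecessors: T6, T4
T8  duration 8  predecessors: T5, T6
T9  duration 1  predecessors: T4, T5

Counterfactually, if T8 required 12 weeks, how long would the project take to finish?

20

The binding path is T4→T6→T8 = 7+1+8 = 16; finish at 16 weeks.
T8 is on the critical path; changing it to 12 makes that path 20 weeks.
No other chain overtakes it, so the finish is 20 weeks.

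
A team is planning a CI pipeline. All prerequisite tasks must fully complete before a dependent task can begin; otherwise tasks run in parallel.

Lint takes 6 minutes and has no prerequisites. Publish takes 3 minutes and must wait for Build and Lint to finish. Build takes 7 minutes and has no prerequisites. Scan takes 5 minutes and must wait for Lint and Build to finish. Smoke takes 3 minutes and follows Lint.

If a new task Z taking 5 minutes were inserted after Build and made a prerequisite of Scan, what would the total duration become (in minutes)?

17

Originally the job takes 12 minutes.
With Z inserted, Scan now waits for max(Lint, Build, Z).
New critical path: Build→Z→Scan = 7+5+5 = 17 ⇒ 17 minutes.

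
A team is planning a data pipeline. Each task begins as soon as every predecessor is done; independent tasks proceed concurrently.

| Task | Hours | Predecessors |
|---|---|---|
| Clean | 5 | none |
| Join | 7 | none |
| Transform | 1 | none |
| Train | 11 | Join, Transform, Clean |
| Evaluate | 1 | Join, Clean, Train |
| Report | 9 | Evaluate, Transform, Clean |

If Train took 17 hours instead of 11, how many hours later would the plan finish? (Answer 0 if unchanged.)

Actual critical path: Join→Train→Evaluate→Report = 7+11+1+9 = 28 ⇒ 28 hours.
Train lies on that path, so at 17 hours the path becomes 34 hours.
The critical path is still Join→Train→Evaluate→Report; finish is now 34 hours.
Change in finish: 34 − 28 = +6 hours.

6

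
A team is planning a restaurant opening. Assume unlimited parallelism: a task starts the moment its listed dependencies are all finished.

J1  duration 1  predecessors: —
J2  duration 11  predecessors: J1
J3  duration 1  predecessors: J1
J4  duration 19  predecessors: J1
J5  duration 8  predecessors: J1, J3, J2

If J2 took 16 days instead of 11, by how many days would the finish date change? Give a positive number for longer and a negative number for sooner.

As given, the longest chain is J1→J2→J5 = 1+11+8 = 20, so the finish is 20 days.
J2 lies on that path, so at 16 days the path becomes 25 days.
That remains the longest chain; total 25 days.
Change in finish: 25 − 20 = +5 days.

5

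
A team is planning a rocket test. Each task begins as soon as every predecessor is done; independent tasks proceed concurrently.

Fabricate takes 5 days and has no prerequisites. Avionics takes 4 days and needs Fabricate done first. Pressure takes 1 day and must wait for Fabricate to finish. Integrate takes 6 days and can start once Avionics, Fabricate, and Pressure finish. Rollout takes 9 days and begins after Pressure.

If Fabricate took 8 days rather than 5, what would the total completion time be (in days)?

18

Baseline: Fabricate→Avionics→Integrate = 5+4+6 = 15 → 15 days.
Fabricate is on the critical path; changing it to 8 makes that path 18 days.
No other chain overtakes it, so the finish is 18 days.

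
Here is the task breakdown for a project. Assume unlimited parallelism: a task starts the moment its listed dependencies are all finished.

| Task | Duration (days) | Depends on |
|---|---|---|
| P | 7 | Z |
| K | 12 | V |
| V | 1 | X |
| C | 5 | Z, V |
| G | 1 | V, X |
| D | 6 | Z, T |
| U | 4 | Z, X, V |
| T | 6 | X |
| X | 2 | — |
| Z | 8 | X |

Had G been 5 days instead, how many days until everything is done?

Actual critical path: X→Z→P = 2+8+7 = 17 ⇒ 17 days.
G is off the critical path — its longest chain is 4 days, giving 13 of slack.
That remains the longest chain; total 17 days.

17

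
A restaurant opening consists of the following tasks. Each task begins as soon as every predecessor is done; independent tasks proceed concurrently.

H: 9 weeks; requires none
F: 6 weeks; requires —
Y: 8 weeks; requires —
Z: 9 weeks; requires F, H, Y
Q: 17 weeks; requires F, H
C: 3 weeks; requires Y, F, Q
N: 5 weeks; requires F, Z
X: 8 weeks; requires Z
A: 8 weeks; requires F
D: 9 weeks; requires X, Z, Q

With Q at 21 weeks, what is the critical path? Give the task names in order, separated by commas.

As given, the longest chain is H→Q→D = 9+17+9 = 35, so the finish is 35 weeks.
Since Q is critical, the +4 change carries straight to that chain (now 39 weeks).
That remains the longest chain; total 39 weeks.

H, Q, D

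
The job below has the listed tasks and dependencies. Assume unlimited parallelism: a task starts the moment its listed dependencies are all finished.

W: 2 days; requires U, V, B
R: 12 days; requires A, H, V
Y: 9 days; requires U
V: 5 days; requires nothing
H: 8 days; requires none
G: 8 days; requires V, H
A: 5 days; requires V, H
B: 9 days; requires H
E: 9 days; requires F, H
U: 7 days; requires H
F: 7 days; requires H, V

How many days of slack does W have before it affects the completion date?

6

H→A→R = 8+5+12 = 25 sets the makespan at 25 days.
Longest path through W: 19 days (earliest finish 19, latest finish 25).
So W can slip 25 − 19 = 6 days.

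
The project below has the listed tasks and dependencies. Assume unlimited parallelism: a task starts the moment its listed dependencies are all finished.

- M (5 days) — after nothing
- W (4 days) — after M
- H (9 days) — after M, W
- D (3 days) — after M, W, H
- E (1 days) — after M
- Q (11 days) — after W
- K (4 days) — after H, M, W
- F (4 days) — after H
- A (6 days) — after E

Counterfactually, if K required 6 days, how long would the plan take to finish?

Baseline: M→W→H→K = 5+4+9+4 = 22 → 22 days.
K is on the critical path; changing it to 6 makes that path 24 days.
No other chain overtakes it, so the finish is 24 days.

24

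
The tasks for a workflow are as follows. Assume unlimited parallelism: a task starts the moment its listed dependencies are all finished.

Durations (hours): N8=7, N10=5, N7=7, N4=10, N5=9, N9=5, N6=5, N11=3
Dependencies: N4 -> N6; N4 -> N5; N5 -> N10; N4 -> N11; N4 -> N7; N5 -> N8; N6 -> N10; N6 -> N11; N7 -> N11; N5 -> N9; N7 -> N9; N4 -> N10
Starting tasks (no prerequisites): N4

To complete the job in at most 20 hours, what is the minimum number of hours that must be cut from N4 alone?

Current finish: 26 hours; target: 20.
N4 is on every critical path, so each hour cut from N4 cuts the finish by one (this holds down to a finish of 17).
Need 26 − 20 = 6 hours off N4 → N4 becomes 4 hours, finish becomes 20.

6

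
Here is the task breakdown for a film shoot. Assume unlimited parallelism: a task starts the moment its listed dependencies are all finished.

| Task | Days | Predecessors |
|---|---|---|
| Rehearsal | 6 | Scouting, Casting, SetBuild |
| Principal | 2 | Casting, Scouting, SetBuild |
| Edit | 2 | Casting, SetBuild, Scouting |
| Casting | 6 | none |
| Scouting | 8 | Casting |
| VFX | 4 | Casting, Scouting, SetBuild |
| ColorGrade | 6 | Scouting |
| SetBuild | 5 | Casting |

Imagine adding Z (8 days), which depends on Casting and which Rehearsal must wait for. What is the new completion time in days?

Originally the job takes 20 days.
With Z inserted, Rehearsal now waits for max(Scouting, Casting, SetBuild, Z).
New critical path: Casting→Z→Rehearsal = 6+8+6 = 20 ⇒ 20 days.

20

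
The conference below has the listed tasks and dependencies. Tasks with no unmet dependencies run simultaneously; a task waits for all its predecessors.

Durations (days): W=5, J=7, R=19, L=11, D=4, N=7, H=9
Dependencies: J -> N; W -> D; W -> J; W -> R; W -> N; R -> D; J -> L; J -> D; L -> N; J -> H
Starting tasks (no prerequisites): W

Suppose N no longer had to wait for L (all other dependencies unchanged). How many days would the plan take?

With the dependency in place, W→J→L→N = 5+7+11+7 = 30 sets the finish at 30 days.
Without L→N, N's earliest start moves from 23 to 12.
The longest chain is now W→R→D = 5+19+4 = 28, so the plan takes 28 days.

28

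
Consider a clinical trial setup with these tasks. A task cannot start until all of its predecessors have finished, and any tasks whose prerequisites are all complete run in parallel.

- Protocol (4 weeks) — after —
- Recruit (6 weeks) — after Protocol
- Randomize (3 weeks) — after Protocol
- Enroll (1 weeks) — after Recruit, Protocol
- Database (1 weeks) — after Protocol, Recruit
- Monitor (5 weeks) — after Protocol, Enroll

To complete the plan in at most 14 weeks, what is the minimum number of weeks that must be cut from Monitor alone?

2

Current finish: 16 weeks; target: 14.
Monitor is on every critical path, so each week cut from Monitor cuts the finish by one (this holds down to a finish of 12).
Need 16 − 14 = 2 weeks off Monitor → Monitor becomes 3 weeks, finish becomes 14.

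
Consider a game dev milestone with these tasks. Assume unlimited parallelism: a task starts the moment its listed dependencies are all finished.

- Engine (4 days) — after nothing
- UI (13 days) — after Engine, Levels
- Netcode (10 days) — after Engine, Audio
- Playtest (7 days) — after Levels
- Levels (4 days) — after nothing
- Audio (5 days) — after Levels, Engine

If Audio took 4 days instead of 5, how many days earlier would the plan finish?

1

Actual critical path: Engine→Audio→Netcode = 4+5+10 = 19 ⇒ 19 days.
Audio lies on that path, so at 4 days the path becomes 18 days.
No other chain overtakes it, so the finish is 18 days.
Change in finish: 18 − 19 = -1 days.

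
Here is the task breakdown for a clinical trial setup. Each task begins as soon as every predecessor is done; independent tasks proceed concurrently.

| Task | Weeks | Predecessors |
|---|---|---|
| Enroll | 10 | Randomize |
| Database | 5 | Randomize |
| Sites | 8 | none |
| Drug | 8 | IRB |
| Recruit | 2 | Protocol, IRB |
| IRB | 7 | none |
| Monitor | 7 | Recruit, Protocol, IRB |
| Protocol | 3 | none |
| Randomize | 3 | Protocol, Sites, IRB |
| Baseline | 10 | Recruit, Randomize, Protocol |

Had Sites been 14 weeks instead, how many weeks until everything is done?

Actual critical path: Sites→Randomize→Baseline = 8+3+10 = 21 ⇒ 21 weeks.
Sites is on the critical path; changing it to 14 makes that path 27 weeks.
No other chain overtakes it, so the finish is 27 weeks.

27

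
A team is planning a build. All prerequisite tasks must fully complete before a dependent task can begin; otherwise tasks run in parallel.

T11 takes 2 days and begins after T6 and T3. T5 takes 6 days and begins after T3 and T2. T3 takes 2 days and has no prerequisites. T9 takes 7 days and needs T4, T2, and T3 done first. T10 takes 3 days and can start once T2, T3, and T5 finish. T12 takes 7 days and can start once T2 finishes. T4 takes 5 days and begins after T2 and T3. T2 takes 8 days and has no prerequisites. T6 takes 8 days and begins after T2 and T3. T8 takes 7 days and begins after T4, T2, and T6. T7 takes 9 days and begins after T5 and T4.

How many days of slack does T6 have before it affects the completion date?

0

The longest chain is T2→T5→T7 = 8+6+9 = 23; overall finish 23 days.
T6 finishes as early as 16 and must finish by 16.
So T6 can slip 16 − 16 = 0 days.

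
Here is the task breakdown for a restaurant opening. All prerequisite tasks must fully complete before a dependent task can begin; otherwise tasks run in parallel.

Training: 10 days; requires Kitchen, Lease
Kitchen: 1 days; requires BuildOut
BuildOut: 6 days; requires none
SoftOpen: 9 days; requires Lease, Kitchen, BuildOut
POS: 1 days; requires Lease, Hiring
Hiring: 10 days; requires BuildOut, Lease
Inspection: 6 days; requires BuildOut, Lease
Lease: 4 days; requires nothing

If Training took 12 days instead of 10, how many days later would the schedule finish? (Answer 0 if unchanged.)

2

The binding path is BuildOut→Kitchen→Training = 6+1+10 = 17; finish at 17 days.
Training is on the critical path; changing it to 12 makes that path 19 days.
The critical path is still BuildOut→Kitchen→Training; finish is now 19 days.
Change in finish: 19 − 17 = +2 days.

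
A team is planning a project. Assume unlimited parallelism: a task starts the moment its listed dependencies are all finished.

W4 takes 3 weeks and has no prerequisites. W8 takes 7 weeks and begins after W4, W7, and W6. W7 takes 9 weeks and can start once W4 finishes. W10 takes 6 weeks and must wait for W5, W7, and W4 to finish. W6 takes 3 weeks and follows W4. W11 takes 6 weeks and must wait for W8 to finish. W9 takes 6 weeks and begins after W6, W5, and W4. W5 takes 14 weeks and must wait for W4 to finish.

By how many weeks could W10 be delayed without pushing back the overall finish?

W4→W7→W8→W11 = 3+9+7+6 = 25 sets the makespan at 25 weeks.
The longest chain containing W10 totals 23 weeks.
Float = 25 − 23 = 2.

2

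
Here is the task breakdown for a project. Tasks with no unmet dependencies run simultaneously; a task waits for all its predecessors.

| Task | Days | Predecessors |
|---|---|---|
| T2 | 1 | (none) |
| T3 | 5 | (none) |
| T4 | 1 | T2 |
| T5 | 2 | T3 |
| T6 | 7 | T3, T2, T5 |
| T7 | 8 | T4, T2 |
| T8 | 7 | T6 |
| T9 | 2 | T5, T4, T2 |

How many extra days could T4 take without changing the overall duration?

T3→T5→T6→T8 = 5+2+7+7 = 21 sets the makespan at 21 days.
Longest path through T4: 10 days (earliest finish 2, latest finish 13).
Slack of T4 = 12 − 1 = 11 days.

11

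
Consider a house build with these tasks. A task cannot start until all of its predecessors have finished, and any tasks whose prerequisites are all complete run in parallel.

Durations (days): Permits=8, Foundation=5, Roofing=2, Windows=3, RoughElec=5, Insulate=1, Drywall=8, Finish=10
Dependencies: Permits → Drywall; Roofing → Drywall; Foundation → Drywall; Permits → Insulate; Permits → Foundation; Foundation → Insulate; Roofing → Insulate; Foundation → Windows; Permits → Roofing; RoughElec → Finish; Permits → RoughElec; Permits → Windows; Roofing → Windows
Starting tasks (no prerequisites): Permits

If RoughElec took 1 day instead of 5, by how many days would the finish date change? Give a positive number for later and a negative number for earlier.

-2

The binding path is Permits→RoughElec→Finish = 8+5+10 = 23; finish at 23 days.
Since RoughElec is critical, the -4 change carries straight to that chain (now 19 days).
The binding chain switches to Permits→Foundation→Drywall = 8+5+8 = 21; finish 21 days.
Change in finish: 21 − 23 = -2 days.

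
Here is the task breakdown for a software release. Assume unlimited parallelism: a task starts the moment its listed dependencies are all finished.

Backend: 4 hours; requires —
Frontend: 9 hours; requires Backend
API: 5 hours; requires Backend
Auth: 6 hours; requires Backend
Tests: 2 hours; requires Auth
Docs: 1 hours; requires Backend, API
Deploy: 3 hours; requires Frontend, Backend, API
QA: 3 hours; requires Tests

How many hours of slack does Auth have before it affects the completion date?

The longest chain is Backend→Frontend→Deploy = 4+9+3 = 16; overall finish 16 hours.
Longest path through Auth: 15 hours (earliest finish 10, latest finish 11).
Float = 16 − 15 = 1.

1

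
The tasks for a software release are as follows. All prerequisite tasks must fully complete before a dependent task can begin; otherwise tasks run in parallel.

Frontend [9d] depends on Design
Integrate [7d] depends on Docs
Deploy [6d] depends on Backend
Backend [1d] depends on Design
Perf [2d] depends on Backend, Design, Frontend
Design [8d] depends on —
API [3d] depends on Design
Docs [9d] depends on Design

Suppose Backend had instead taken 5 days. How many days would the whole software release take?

Baseline: Design→Docs→Integrate = 8+9+7 = 24 → 24 days.
The longest path through Backend is only 15 days, so Backend has float 9.
That remains the longest chain; total 24 days.

24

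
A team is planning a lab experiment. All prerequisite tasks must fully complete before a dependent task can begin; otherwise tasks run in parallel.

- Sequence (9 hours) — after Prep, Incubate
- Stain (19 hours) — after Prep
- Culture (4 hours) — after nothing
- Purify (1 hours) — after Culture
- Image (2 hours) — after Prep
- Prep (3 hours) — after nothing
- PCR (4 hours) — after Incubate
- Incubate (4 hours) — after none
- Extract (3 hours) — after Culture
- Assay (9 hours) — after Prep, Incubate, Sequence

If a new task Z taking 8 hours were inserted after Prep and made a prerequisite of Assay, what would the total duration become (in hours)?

Originally the job takes 22 hours.
With Z inserted, Assay now waits for max(Prep, Incubate, Sequence, Z).
New critical path: Prep→Stain = 3+19 = 22 ⇒ 22 hours.

22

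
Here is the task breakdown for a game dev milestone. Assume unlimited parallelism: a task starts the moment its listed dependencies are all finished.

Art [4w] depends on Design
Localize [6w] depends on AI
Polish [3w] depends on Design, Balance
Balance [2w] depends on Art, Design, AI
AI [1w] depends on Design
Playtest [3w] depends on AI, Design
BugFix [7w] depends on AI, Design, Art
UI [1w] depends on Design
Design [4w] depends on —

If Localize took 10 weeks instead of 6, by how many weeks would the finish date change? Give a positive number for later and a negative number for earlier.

0

Actual critical path: Design→Art→BugFix = 4+4+7 = 15 ⇒ 15 weeks.
Localize has 4 weeks of float (longest path through it is 11).
The critical path is still Design→Art→BugFix; finish is now 15 weeks.
Change in finish: 15 − 15 = +0 weeks.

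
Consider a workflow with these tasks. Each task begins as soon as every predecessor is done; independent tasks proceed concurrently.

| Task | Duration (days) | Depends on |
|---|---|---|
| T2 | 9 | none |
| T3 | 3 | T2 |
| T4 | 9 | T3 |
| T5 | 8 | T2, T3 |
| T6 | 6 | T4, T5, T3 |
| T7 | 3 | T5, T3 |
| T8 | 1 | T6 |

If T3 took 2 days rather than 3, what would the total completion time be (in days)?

27

Actual critical path: T2→T3→T4→T6→T8 = 9+3+9+6+1 = 28 ⇒ 28 days.
T3 lies on that path, so at 2 days the path becomes 27 days.
No other chain overtakes it, so the finish is 27 days.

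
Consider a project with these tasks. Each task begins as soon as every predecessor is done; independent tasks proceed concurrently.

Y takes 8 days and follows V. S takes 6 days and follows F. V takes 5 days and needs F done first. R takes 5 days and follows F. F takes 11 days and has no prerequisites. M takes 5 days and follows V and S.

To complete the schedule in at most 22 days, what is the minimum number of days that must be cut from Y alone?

2

Current finish: 24 days; target: 22.
Y is on every critical path, so each day cut from Y cuts the finish by one (this holds down to a finish of 22).
Need 24 − 22 = 2 days off Y → Y becomes 6 days, finish becomes 22.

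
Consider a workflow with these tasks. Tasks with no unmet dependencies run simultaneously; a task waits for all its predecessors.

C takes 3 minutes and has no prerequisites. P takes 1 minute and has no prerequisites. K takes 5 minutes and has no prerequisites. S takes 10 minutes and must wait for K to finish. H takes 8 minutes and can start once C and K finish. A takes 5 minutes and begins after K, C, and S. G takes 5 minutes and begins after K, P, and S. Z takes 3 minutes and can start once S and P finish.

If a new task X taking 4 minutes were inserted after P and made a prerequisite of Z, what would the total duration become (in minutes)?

20

Originally the schedule takes 20 minutes.
With X inserted, Z now waits for max(S, P, X).
New critical path: K→S→A = 5+10+5 = 20 ⇒ 20 minutes.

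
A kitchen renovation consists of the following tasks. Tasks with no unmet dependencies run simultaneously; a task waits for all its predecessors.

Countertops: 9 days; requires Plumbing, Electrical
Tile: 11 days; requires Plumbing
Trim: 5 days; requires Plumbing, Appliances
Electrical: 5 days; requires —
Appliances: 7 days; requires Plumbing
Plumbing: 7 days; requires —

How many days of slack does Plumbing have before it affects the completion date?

Critical path: Plumbing→Appliances→Trim = 7+7+5 = 19, so the finish is 19 days.
Longest path through Plumbing: 19 days (earliest finish 7, latest finish 7).
Float = 19 − 19 = 0.

0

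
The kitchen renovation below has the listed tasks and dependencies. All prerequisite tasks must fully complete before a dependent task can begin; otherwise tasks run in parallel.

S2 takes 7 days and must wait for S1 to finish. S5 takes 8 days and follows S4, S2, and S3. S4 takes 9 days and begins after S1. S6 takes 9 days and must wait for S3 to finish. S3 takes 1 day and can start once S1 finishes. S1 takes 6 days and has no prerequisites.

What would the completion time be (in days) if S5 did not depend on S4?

21

With the dependency in place, S1→S4→S5 = 6+9+8 = 23 sets the finish at 23 days.
Without S4→S5, S5's earliest start moves from 15 to 13.
After: S1→S2→S5 = 6+7+8 = 21 → 21 days.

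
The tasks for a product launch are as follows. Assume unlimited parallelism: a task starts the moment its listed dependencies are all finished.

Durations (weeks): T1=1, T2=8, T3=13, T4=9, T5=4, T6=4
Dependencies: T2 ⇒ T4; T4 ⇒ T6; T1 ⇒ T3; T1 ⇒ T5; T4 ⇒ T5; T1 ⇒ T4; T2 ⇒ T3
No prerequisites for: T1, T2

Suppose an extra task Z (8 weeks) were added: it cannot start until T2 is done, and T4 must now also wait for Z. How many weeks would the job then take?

29

Originally the job takes 21 weeks.
With Z inserted, T4 now waits for max(T2, T1, Z).
New critical path: T2→Z→T4→T5 = 8+8+9+4 = 29 ⇒ 29 weeks.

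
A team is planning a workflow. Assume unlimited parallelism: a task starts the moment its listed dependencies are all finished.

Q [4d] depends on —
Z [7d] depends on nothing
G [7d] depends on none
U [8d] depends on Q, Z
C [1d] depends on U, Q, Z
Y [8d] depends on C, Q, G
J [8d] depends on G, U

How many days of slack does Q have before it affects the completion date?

3

The longest chain is Z→U→C→Y = 7+8+1+8 = 24; overall finish 24 days.
Q finishes as early as 4 and must finish by 7.
Float = 24 − 21 = 3.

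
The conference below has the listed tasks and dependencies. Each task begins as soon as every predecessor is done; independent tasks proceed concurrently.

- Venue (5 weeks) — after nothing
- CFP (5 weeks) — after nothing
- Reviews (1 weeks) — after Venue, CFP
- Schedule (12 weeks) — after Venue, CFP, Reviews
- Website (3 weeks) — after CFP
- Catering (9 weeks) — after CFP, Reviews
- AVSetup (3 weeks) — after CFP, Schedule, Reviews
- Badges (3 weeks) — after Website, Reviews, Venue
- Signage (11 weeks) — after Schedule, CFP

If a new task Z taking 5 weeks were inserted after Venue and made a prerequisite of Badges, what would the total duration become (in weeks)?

29

Originally the conference takes 29 weeks.
With Z inserted, Badges now waits for max(Website, Reviews, Venue, Z).
New critical path: Venue→Reviews→Schedule→Signage = 5+1+12+11 = 29 ⇒ 29 weeks.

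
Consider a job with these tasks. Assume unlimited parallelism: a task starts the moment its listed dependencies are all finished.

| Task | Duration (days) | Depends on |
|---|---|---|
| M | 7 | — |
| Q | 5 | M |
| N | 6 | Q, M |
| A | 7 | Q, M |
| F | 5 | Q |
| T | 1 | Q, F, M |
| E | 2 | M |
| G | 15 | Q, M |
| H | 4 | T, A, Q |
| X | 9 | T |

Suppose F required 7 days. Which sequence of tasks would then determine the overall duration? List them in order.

Actual critical path: M→Q→F→T→X = 7+5+5+1+9 = 27 ⇒ 27 days.
F is on the critical path; changing it to 7 makes that path 29 days.
No other chain overtakes it, so the finish is 29 days.

M, Q, F, T, X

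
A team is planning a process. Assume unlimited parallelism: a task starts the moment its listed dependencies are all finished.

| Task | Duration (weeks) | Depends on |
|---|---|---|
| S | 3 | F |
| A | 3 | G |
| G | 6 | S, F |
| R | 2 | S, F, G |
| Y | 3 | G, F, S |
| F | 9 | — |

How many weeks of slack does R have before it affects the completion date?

The longest chain is F→S→G→A = 9+3+6+3 = 21; overall finish 21 weeks.
Longest path through R: 20 weeks (earliest finish 20, latest finish 21).
Slack of R = 19 − 18 = 1 week.

1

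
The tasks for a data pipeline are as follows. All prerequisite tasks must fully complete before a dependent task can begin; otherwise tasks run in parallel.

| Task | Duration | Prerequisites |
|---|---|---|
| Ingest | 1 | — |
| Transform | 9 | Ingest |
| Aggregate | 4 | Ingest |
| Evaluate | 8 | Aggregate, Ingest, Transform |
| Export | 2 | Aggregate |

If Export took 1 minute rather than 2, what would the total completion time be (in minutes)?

18

Baseline: Ingest→Transform→Evaluate = 1+9+8 = 18 → 18 minutes.
Export has 11 minutes of float (longest path through it is 7).
No other chain overtakes it, so the finish is 18 minutes.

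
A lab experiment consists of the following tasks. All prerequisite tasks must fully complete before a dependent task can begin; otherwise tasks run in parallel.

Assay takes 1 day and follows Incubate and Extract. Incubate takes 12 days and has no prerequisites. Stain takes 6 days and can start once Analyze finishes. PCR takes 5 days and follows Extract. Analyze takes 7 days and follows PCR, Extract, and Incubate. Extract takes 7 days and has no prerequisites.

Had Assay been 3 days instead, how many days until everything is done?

Actual critical path: Incubate→Analyze→Stain = 12+7+6 = 25 ⇒ 25 days.
Assay has 12 days of float (longest path through it is 13).
That remains the longest chain; total 25 days.

25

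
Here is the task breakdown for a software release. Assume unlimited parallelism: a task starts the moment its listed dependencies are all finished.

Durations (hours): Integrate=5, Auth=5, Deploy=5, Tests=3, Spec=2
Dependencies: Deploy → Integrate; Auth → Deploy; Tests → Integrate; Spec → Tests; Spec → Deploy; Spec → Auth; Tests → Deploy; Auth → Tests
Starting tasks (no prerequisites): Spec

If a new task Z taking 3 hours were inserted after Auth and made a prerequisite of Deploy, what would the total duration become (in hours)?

Originally the job takes 20 hours.
With Z inserted, Deploy now waits for max(Auth, Tests, Spec, Z).
New critical path: Spec→Auth→Z→Deploy→Integrate = 2+5+3+5+5 = 20 ⇒ 20 hours.

20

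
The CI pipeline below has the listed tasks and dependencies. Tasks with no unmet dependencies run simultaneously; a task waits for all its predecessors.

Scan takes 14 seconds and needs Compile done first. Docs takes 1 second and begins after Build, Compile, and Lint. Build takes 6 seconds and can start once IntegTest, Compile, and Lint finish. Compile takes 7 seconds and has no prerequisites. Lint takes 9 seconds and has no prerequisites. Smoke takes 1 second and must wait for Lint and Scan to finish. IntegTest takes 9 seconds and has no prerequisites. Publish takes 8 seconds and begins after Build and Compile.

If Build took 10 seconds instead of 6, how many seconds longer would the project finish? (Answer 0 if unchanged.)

Critical path before the change: Lint→Build→Publish = 9+6+8 = 23 giving 23 seconds.
Build lies on that path, so at 10 seconds the path becomes 27 seconds.
No other chain overtakes it, so the finish is 27 seconds.
Change in finish: 27 − 23 = +4 seconds.

4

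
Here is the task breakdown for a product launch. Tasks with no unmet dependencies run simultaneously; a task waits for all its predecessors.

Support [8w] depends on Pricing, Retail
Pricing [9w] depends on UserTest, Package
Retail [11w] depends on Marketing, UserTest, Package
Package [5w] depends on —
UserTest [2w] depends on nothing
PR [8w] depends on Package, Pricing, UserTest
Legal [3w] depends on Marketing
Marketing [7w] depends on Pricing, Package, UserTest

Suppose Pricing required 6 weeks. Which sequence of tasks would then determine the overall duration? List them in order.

Critical path before the change: Package→Pricing→Marketing→Retail→Support = 5+9+7+11+8 = 40 giving 40 weeks.
Pricing lies on that path, so at 6 weeks the path becomes 37 weeks.
No other chain overtakes it, so the finish is 37 weeks.

Package, Pricing, Marketing, Retail, Support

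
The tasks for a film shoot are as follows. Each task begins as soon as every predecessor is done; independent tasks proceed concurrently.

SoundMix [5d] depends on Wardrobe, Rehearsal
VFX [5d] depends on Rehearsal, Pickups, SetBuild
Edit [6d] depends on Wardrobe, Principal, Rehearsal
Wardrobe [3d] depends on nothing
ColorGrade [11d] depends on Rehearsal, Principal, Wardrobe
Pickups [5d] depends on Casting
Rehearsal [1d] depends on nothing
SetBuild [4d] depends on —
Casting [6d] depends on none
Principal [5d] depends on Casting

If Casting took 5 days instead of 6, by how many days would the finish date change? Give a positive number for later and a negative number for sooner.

-1

As given, the longest chain is Casting→Principal→ColorGrade = 6+5+11 = 22, so the finish is 22 days.
Casting is on the critical path; changing it to 5 makes that path 21 days.
That remains the longest chain; total 21 days.
Change in finish: 21 − 22 = -1 days.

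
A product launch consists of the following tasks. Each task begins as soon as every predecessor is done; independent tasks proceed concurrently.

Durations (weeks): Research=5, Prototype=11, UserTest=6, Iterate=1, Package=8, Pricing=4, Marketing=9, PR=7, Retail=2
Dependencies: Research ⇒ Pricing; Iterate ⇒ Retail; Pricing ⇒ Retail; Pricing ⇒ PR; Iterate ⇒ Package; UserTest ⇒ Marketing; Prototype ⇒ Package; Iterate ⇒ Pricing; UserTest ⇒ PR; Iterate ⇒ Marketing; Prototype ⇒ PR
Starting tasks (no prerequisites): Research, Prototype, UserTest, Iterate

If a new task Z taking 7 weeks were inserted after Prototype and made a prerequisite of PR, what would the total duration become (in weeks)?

25

Originally the plan takes 19 weeks.
With Z inserted, PR now waits for max(UserTest, Prototype, Pricing, Z).
New critical path: Prototype→Z→PR = 11+7+7 = 25 ⇒ 25 weeks.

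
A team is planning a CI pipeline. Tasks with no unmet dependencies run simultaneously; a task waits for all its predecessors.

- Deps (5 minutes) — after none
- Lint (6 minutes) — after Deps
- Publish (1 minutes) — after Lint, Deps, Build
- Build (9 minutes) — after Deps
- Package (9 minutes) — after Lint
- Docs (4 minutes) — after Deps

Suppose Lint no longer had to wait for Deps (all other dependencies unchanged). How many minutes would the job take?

Original critical path: Deps→Lint→Package = 5+6+9 = 20 ⇒ 20 minutes.
Without Deps→Lint, Lint's earliest start moves from 5 to 0.
The longest chain is now Deps→Build→Publish = 5+9+1 = 15, so the job takes 15 minutes.

15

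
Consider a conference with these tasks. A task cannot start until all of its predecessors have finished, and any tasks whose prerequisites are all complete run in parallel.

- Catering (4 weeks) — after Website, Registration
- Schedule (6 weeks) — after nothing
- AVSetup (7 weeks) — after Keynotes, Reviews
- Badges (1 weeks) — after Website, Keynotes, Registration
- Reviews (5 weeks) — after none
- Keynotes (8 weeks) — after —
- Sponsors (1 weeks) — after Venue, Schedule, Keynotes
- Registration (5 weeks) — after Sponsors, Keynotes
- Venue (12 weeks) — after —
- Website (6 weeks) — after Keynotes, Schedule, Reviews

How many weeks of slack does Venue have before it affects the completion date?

Venue→Sponsors→Registration→Catering = 12+1+5+4 = 22 sets the makespan at 22 weeks.
The longest chain containing Venue totals 22 weeks.
Float = 22 − 22 = 0.

0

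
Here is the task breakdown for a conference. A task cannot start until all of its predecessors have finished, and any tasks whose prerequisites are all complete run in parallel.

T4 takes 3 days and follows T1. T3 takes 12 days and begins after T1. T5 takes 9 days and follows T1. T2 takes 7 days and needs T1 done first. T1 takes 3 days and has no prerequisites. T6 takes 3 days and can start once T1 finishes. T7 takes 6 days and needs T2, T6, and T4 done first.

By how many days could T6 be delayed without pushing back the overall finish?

4

The longest chain is T1→T2→T7 = 3+7+6 = 16; overall finish 16 days.
The longest chain containing T6 totals 12 days.
Float = 16 − 12 = 4.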